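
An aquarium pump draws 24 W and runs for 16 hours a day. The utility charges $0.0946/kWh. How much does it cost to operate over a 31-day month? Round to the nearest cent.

$1.13

Energy = 24 W × 16 h/day × 31 days = 11,904 Wh = 11.9 kWh
Cost = 11.9 kWh × $0.0946/kWh = $1.13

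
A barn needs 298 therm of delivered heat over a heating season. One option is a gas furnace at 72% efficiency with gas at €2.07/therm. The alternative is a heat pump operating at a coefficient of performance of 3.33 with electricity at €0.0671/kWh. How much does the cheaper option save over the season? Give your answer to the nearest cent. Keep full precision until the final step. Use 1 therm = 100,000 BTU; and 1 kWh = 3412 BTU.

€680.76

Heat load = 298 therm × 100,000 = 29,800,000 BTU
Gas: input = 29,800,000 / 0.72 = 41,388,889 BTU = 413.9 therm → 413.9 × €2.07 = €856.75
Heat pump: 29,800,000 BTU / 3412 = 8,734 kWh heat; / 3.33 = 2,623 kWh in → × €0.0671 = €175.99
Difference = |€856.75 − €175.99| = €680.76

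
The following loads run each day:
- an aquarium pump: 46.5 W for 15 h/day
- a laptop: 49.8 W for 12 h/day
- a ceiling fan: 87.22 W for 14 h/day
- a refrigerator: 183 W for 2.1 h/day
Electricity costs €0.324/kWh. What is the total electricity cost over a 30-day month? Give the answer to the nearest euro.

€28

aquarium pump: 46.5 W × 15 h × 30 d = 20,925 Wh = 20.93 kWh
laptop: 49.8 W × 12 h × 30 d = 17,928 Wh = 17.93 kWh
ceiling fan: 87.22 W × 14 h × 30 d = 36,632 Wh = 36.63 kWh
refrigerator: 183 W × 2.1 h × 30 d = 11,529 Wh = 11.53 kWh
Total energy = 20.93 + 17.93 + 36.63 + 11.53 = 87.01 kWh
Cost = 87.01 kWh × €0.324 = €28.19 ≈ €28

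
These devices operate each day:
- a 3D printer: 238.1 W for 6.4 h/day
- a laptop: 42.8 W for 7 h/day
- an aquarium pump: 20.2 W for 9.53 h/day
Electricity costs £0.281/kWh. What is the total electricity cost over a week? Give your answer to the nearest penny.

3D printer: 238.1 W × 6.4 h × 7 d = 10,667 Wh = 10.67 kWh
laptop: 42.8 W × 7 h × 7 d = 2,097 Wh = 2.097 kWh
aquarium pump: 20.2 W × 9.53 h × 7 d = 1,348 Wh = 1.348 kWh
Total energy = 10.67 + 2.097 + 1.348 = 14.11 kWh
Cost = 14.11 kWh × £0.281 = £3.97

£3.97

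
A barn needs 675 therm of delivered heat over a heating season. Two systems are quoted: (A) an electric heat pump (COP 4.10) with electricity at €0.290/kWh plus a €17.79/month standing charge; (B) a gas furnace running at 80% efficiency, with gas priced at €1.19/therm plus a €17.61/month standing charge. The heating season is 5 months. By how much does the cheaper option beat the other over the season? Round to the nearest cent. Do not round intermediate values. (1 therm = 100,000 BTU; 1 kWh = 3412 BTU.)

Heat load = 675 therm × 100,000 = 67,500,000 BTU
Gas: input = 67,500,000 / 0.80 = 84,375,000 BTU = 843.8 therm → 843.8 × €1.19 = €1,004.06; + 5 × €17.61 standing = €1,092.11
Heat pump: 67,500,000 BTU / 3412 = 19,780 kWh heat; / 4.10 = 4,825 kWh in → × €0.290 = €1,399.29; + 5 × €17.79 standing = €1,488.24
Difference = |€1,092.11 − €1,488.24| = €396.13

€396.13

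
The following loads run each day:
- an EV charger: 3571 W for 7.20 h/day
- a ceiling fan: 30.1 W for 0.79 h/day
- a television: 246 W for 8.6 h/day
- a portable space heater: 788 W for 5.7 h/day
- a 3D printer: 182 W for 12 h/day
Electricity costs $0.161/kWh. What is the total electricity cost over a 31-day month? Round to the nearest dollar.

EV charger: 3571 W × 7.20 h × 31 d = 797,047 Wh = 797 kWh
ceiling fan: 30.1 W × 0.79 h × 31 d = 737 Wh = 0.7371 kWh
television: 246 W × 8.6 h × 31 d = 65,584 Wh = 65.58 kWh
portable space heater: 788 W × 5.7 h × 31 d = 139,240 Wh = 139.2 kWh
3D printer: 182 W × 12 h × 31 d = 67,704 Wh = 67.7 kWh
Total energy = 797 + 0.7371 + 65.58 + 139.2 + 67.7 = 1,070 kWh
Cost = 1,070 kWh × $0.161 = $172.32 ≈ $172

$172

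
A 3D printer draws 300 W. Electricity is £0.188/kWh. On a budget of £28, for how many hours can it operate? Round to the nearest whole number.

Energy budget = £28 / £0.188 per kWh = 148.9 kWh = 148,936 Wh
Runtime = 148,936 Wh / 300 W = 496.5 h

496 h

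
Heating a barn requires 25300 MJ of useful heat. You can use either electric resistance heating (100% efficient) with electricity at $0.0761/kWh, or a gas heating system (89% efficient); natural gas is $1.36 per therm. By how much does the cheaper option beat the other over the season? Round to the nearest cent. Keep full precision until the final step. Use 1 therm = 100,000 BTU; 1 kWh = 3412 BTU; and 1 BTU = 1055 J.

$168.41

Heat load = 25300 MJ = 25,300,000,000 J / 1055 = 23,981,043 BTU
Gas: input = 23,981,043 / 0.89 = 26,944,992 BTU = 269.4 therm → 269.4 × $1.36 = $366.45
Electric: 23,981,043 BTU / 3412 = 7,028 kWh → × $0.0761 = $534.86
Difference = |$366.45 − $534.86| = $168.41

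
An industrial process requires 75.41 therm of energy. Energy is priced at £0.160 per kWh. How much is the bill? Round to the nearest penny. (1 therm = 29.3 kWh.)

£353.52

75.41 therm × (29.3 kWh/therm) = 2,210 kWh
Cost = 2,210 kWh × £0.160/kWh = £353.52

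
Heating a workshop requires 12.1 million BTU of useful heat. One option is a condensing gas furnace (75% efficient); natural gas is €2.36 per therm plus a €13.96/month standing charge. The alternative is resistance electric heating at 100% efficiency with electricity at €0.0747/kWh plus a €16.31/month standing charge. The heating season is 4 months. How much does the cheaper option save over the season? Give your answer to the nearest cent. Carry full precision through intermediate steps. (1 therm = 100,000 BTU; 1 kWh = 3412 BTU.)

€106.44

Heat load = 12.1 × 10⁶ BTU = 12,100,000 BTU
Gas: input = 12,100,000 / 0.75 = 16,133,333 BTU = 161.3 therm → 161.3 × €2.36 = €380.75; + 4 × €13.96 standing = €436.59
Electric: 12,100,000 BTU / 3412 = 3,546 kWh → × €0.0747 = €264.91; + 4 × €16.31 standing = €330.15
Difference = |€436.59 − €330.15| = €106.44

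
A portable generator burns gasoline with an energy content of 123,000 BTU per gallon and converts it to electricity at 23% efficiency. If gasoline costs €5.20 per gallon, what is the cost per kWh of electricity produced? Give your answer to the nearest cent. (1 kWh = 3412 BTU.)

€0.63

Electrical output per gallon = 123,000 BTU × 0.23 / 3412 BTU/kWh = 8.291 kWh
Cost per kWh = €5.20 / 8.291 kWh = €0.627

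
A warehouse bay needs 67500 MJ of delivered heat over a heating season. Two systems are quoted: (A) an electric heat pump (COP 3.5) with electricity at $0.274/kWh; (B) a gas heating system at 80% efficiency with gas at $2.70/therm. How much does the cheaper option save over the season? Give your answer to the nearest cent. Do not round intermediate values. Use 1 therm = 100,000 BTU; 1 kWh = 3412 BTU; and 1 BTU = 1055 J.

$691.36

Heat load = 67500 MJ = 67,500,000,000 J / 1055 = 63,981,043 BTU
Gas: input = 63,981,043 / 0.80 = 79,976,303 BTU = 799.8 therm → 799.8 × $2.70 = $2,159.36
Heat pump: 63,981,043 BTU / 3412 = 18,750 kWh heat; / 3.5 = 5,358 kWh in → × $0.274 = $1,468.00
Difference = |$2,159.36 − $1,468.00| = $691.36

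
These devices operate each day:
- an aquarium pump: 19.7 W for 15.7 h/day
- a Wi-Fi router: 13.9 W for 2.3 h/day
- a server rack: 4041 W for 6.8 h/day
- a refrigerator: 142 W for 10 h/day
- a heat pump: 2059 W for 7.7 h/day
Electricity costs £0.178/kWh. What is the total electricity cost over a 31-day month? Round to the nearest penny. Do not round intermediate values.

£248.83

aquarium pump: 19.7 W × 15.7 h × 31 d = 9,588 Wh = 9.588 kWh
Wi-Fi router: 13.9 W × 2.3 h × 31 d = 991 Wh = 0.9911 kWh
server rack: 4041 W × 6.8 h × 31 d = 851,843 Wh = 851.8 kWh
refrigerator: 142 W × 10 h × 31 d = 44,020 Wh = 44.02 kWh
heat pump: 2059 W × 7.7 h × 31 d = 491,483 Wh = 491.5 kWh
Total energy = 9.588 + 0.9911 + 851.8 + 44.02 + 491.5 = 1,398 kWh
Cost = 1,398 kWh × £0.178 = £248.83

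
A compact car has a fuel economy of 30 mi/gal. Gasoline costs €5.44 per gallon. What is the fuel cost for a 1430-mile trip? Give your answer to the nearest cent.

Fuel = 1430 mi / 30 mpg = 47.67 gal
Cost = 47.67 gal × €5.44/gal = €259.31

€259.31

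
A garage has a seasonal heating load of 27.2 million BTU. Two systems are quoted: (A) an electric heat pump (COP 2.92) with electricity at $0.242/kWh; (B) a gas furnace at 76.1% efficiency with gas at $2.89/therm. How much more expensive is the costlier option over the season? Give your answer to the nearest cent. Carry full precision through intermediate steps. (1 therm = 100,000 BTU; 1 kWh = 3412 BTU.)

$372.27

Heat load = 27.2 × 10⁶ BTU = 27,200,000 BTU
Gas: input = 27,200,000 / 0.761 = 35,742,444 BTU = 357.4 therm → 357.4 × $2.89 = $1,032.96
Heat pump: 27,200,000 BTU / 3412 = 7,972 kWh heat; / 2.92 = 2,730 kWh in → × $0.242 = $660.68
Difference = |$1,032.96 − $660.68| = $372.27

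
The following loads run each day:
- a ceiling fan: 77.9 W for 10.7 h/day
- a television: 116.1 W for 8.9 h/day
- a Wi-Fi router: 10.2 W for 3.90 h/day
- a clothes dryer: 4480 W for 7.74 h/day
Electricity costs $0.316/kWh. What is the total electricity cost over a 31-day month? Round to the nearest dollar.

$358

ceiling fan: 77.9 W × 10.7 h × 31 d = 25,839 Wh = 25.84 kWh
television: 116.1 W × 8.9 h × 31 d = 32,032 Wh = 32.03 kWh
Wi-Fi router: 10.2 W × 3.90 h × 31 d = 1,233 Wh = 1.233 kWh
clothes dryer: 4480 W × 7.74 h × 31 d = 1,074,931 Wh = 1,075 kWh
Total energy = 25.84 + 32.03 + 1.233 + 1,075 = 1,134 kWh
Cost = 1,134 kWh × $0.316 = $358.36 ≈ $358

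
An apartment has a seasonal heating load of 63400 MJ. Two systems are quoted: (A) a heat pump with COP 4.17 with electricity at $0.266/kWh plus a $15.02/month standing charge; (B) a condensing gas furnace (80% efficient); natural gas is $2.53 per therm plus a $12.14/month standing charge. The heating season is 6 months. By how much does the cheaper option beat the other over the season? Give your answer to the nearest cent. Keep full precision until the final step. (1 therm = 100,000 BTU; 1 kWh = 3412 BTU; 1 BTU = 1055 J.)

$759.72

Heat load = 63400 MJ = 63,400,000,000 J / 1055 = 60,094,787 BTU
Gas: input = 60,094,787 / 0.80 = 75,118,483 BTU = 751.2 therm → 751.2 × $2.53 = $1,900.50; + 6 × $12.14 standing = $1,973.34
Heat pump: 60,094,787 BTU / 3412 = 17,610 kWh heat; / 4.17 = 4,224 kWh in → × $0.266 = $1,123.50; + 6 × $15.02 standing = $1,213.62
Difference = |$1,973.34 − $1,213.62| = $759.72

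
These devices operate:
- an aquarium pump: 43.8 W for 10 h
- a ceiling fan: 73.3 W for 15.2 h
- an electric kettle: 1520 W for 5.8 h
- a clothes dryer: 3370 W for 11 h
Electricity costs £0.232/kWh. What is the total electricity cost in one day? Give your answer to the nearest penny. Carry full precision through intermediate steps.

aquarium pump: 43.8 W × 10 h = 438 Wh = 0.438 kWh
ceiling fan: 73.3 W × 15.2 h = 1,114 Wh = 1.114 kWh
electric kettle: 1520 W × 5.8 h = 8,816 Wh = 8.816 kWh
clothes dryer: 3370 W × 11 h = 37,070 Wh = 37.07 kWh
Total energy = 0.438 + 1.114 + 8.816 + 37.07 = 47.44 kWh
Cost = 47.44 kWh × £0.232 = £11.01

£11.01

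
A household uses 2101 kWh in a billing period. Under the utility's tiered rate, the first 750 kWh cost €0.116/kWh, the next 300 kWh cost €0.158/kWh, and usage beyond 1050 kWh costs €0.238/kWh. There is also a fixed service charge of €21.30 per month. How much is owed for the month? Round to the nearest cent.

€405.84

First 750 kWh × €0.116 = €87.00
Next 300 kWh × €0.158 = €47.40
Remaining 1051 kWh × €0.238 = €250.14
Energy charge = €384.54; + service €21.30 = €405.84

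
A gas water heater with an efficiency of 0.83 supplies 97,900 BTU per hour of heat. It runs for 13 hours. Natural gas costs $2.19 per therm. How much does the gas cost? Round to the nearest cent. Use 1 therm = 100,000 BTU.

Heat delivered = 97,900 BTU/h × 13 h = 1,272,700 BTU
Gas input = 1,272,700 / 0.83 = 1,533,373 BTU
= 1,533,373 / 100,000 = 15.33 therm
Cost = 15.33 × $2.19/therm = $33.58

$33.58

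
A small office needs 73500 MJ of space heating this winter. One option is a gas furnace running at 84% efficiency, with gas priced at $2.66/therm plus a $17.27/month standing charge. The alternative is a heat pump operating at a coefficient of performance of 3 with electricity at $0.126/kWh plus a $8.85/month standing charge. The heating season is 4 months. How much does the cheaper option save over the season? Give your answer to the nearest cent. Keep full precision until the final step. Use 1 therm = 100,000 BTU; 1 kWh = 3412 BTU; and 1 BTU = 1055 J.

$1382.26

Heat load = 73500 MJ = 73,500,000,000 J / 1055 = 69,668,246 BTU
Gas: input = 69,668,246 / 0.84 = 82,938,389 BTU = 829.4 therm → 829.4 × $2.66 = $2,206.16; + 4 × $17.27 standing = $2,275.24
Heat pump: 69,668,246 BTU / 3412 = 20,420 kWh heat; / 3 = 6,806 kWh in → × $0.126 = $857.58; + 4 × $8.85 standing = $892.98
Difference = |$2,275.24 − $892.98| = $1,382.26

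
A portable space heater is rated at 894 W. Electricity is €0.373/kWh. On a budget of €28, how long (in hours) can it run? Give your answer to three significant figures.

84 h

Energy budget = €28 / €0.373 per kWh = 75.07 kWh = 75,067 Wh
Runtime = 75,067 Wh / 894 W = 83.97 h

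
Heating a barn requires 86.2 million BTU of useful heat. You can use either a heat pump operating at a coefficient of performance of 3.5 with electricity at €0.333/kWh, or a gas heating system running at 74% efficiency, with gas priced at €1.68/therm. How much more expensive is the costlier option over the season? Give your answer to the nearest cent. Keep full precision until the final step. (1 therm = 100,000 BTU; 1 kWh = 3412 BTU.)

€446.69

Heat load = 86.2 × 10⁶ BTU = 86,200,000 BTU
Gas: input = 86,200,000 / 0.74 = 116,486,486 BTU = 1,165 therm → 1,165 × €1.68 = €1,956.97
Heat pump: 86,200,000 BTU / 3412 = 25,260 kWh heat; / 3.5 = 7,218 kWh in → × €0.333 = €2,403.67
Difference = |€1,956.97 − €2,403.67| = €446.69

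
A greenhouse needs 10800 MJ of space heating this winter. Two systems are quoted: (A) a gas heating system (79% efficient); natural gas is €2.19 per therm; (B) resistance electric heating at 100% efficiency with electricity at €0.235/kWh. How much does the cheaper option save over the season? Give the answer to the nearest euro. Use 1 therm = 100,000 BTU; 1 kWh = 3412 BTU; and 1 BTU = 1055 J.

€421

Heat load = 10800 MJ = 10,800,000,000 J / 1055 = 10,236,967 BTU
Gas: input = 10,236,967 / 0.79 = 12,958,186 BTU = 129.6 therm → 129.6 × €2.19 = €283.78
Electric: 10,236,967 BTU / 3412 = 3,000 kWh → × €0.235 = €705.07
Difference = |€283.78 − €705.07| = €421.28 ≈ €421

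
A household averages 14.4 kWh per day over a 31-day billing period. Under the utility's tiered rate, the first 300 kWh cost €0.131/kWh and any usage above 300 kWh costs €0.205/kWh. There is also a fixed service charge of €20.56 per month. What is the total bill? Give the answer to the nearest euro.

Usage = 14.4 kWh/day × 31 days = 446.4 kWh
First 300 kWh × €0.131 = €39.30
Remaining 146.4 kWh × €0.205 = €30.01
Energy charge = €69.31; + service €20.56 = €89.87 ≈ €90

€90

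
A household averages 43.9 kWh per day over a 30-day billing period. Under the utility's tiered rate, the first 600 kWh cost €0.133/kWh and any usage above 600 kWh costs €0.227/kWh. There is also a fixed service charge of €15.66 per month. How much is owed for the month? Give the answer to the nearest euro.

Usage = 43.9 kWh/day × 30 days = 1317 kWh
First 600 kWh × €0.133 = €79.80
Remaining 717 kWh × €0.227 = €162.76
Energy charge = €242.56; + service €15.66 = €258.22 ≈ €258

€258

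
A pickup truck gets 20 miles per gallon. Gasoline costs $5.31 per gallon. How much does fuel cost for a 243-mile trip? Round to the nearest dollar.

$65

Fuel = 243 mi / 20 mpg = 12.15 gal
Cost = 12.15 gal × $5.31/gal = $64.52 ≈ $65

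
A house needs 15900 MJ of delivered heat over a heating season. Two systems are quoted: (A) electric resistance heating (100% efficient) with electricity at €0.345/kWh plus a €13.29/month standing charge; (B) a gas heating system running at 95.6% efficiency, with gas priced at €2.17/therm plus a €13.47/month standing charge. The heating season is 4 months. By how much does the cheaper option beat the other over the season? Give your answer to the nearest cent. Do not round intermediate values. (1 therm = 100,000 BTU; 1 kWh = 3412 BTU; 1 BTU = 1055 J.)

€1181.08

Heat load = 15900 MJ = 15,900,000,000 J / 1055 = 15,071,090 BTU
Gas: input = 15,071,090 / 0.956 = 15,764,739 BTU = 157.6 therm → 157.6 × €2.17 = €342.09; + 4 × €13.47 standing = €395.97
Electric: 15,071,090 BTU / 3412 = 4,417 kWh → × €0.345 = €1,523.89; + 4 × €13.29 standing = €1,577.05
Difference = |€395.97 − €1,577.05| = €1,181.08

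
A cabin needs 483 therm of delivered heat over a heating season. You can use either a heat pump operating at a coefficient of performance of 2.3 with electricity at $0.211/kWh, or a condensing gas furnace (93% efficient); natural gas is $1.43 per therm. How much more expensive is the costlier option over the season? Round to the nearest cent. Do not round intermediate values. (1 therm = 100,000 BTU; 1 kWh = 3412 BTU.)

$555.97

Heat load = 483 therm × 100,000 = 48,300,000 BTU
Gas: input = 48,300,000 / 0.93 = 51,935,484 BTU = 519.4 therm → 519.4 × $1.43 = $742.68
Heat pump: 48,300,000 BTU / 3412 = 14,160 kWh heat; / 2.3 = 6,155 kWh in → × $0.211 = $1,298.65
Difference = |$742.68 − $1,298.65| = $555.97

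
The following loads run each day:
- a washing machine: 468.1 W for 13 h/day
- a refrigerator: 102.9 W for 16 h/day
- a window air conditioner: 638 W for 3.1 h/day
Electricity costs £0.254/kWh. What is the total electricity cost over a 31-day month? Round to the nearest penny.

£76.45

washing machine: 468.1 W × 13 h × 31 d = 188,644 Wh = 188.6 kWh
refrigerator: 102.9 W × 16 h × 31 d = 51,038 Wh = 51.04 kWh
window air conditioner: 638 W × 3.1 h × 31 d = 61,312 Wh = 61.31 kWh
Total energy = 188.6 + 51.04 + 61.31 = 301 kWh
Cost = 301 kWh × £0.254 = £76.45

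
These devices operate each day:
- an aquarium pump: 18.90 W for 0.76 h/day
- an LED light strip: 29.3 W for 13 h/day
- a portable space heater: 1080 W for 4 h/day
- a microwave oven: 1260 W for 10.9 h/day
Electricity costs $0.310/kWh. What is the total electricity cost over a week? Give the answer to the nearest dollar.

$40

aquarium pump: 18.90 W × 0.76 h × 7 d = 101 Wh = 0.1005 kWh
LED light strip: 29.3 W × 13 h × 7 d = 2,666 Wh = 2.666 kWh
portable space heater: 1080 W × 4 h × 7 d = 30,240 Wh = 30.24 kWh
microwave oven: 1260 W × 10.9 h × 7 d = 96,138 Wh = 96.14 kWh
Total energy = 0.1005 + 2.666 + 30.24 + 96.14 = 129.1 kWh
Cost = 129.1 kWh × $0.310 = $40.03 ≈ $40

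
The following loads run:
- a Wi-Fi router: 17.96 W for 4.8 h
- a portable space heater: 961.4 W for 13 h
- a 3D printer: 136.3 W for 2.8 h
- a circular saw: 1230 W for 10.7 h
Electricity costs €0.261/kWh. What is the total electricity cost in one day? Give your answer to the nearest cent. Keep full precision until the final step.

€6.82

Wi-Fi router: 17.96 W × 4.8 h = 86 Wh = 0.08621 kWh
portable space heater: 961.4 W × 13 h = 12,498 Wh = 12.5 kWh
3D printer: 136.3 W × 2.8 h = 382 Wh = 0.3816 kWh
circular saw: 1230 W × 10.7 h = 13,161 Wh = 13.16 kWh
Total energy = 0.08621 + 12.5 + 0.3816 + 13.16 = 26.13 kWh
Cost = 26.13 kWh × €0.261 = €6.82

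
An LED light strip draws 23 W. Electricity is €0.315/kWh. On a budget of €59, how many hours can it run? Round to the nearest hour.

Energy budget = €59 / €0.315 per kWh = 187.3 kWh = 187,302 Wh
Runtime = 187,302 Wh / 23 W = 8,144 h

8144 h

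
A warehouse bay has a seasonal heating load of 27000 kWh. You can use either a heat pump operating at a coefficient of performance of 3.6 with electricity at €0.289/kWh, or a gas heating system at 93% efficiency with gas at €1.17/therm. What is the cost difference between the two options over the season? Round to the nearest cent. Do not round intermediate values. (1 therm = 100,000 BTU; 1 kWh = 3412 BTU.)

Heat load = 27000 kWh × 3412 = 92,124,000 BTU
Gas: input = 92,124,000 / 0.93 = 99,058,065 BTU = 990.6 therm → 990.6 × €1.17 = €1,158.98
Heat pump: 92,124,000 BTU / 3412 = 27,000 kWh heat; / 3.6 = 7,500 kWh in → × €0.289 = €2,167.50
Difference = |€1,158.98 − €2,167.50| = €1,008.52

€1008.52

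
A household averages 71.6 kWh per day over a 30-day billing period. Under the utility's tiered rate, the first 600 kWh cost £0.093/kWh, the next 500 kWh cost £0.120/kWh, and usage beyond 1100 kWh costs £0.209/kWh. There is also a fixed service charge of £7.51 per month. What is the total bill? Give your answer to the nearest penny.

£342.34

Usage = 71.6 kWh/day × 30 days = 2148 kWh
First 600 kWh × £0.093 = £55.80
Next 500 kWh × £0.120 = £60.00
Remaining 1048 kWh × £0.209 = £219.03
Energy charge = £334.83; + service £7.51 = £342.34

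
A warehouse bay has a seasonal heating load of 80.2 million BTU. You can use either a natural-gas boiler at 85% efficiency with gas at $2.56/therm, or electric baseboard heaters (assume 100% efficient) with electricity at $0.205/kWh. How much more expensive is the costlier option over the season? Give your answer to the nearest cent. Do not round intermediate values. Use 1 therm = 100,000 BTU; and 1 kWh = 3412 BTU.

$2403.15

Heat load = 80.2 × 10⁶ BTU = 80,200,000 BTU
Gas: input = 80,200,000 / 0.85 = 94,352,941 BTU = 943.5 therm → 943.5 × $2.56 = $2,415.44
Electric: 80,200,000 BTU / 3412 = 23,510 kWh → × $0.205 = $4,818.58
Difference = |$2,415.44 − $4,818.58| = $2,403.15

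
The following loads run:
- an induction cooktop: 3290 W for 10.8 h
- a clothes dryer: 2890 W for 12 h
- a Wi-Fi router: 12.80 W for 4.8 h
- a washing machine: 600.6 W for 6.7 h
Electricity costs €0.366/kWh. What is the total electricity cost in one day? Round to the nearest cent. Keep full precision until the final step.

induction cooktop: 3290 W × 10.8 h = 35,532 Wh = 35.53 kWh
clothes dryer: 2890 W × 12 h = 34,680 Wh = 34.68 kWh
Wi-Fi router: 12.80 W × 4.8 h = 61 Wh = 0.06144 kWh
washing machine: 600.6 W × 6.7 h = 4,024 Wh = 4.024 kWh
Total energy = 35.53 + 34.68 + 0.06144 + 4.024 = 74.3 kWh
Cost = 74.3 kWh × €0.366 = €27.19

€27.19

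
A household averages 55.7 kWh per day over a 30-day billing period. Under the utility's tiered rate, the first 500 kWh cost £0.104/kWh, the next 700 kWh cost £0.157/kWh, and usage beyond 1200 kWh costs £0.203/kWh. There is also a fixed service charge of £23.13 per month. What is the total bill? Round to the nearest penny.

Usage = 55.7 kWh/day × 30 days = 1671 kWh
First 500 kWh × £0.104 = £52.00
Next 700 kWh × £0.157 = £109.90
Remaining 471 kWh × £0.203 = £95.61
Energy charge = £257.51; + service £23.13 = £280.64

£280.64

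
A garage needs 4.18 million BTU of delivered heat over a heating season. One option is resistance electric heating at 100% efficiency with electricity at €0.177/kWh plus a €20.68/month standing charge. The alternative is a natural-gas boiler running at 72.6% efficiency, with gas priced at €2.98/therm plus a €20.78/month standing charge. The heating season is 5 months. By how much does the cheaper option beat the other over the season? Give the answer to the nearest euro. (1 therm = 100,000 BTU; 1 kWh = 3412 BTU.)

€45

Heat load = 4.18 × 10⁶ BTU = 4,180,000 BTU
Gas: input = 4,180,000 / 0.726 = 5,757,576 BTU = 57.58 therm → 57.58 × €2.98 = €171.58; + 5 × €20.78 standing = €275.48
Electric: 4,180,000 BTU / 3412 = 1,225 kWh → × €0.177 = €216.84; + 5 × €20.68 standing = €320.24
Difference = |€275.48 − €320.24| = €44.76 ≈ €45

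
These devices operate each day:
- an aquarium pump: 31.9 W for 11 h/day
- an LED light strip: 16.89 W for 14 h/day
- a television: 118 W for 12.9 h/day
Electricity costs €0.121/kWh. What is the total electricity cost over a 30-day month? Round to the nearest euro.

aquarium pump: 31.9 W × 11 h × 30 d = 10,527 Wh = 10.53 kWh
LED light strip: 16.89 W × 14 h × 30 d = 7,094 Wh = 7.094 kWh
television: 118 W × 12.9 h × 30 d = 45,666 Wh = 45.67 kWh
Total energy = 10.53 + 7.094 + 45.67 = 63.29 kWh
Cost = 63.29 kWh × €0.121 = €7.66 ≈ €8

€8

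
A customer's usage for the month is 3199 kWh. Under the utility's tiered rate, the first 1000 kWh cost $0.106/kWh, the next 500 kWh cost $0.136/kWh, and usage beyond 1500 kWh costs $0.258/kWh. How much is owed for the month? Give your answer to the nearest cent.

First 1000 kWh × $0.106 = $106.00
Next 500 kWh × $0.136 = $68.00
Remaining 1699 kWh × $0.258 = $438.34
Total = $612.34

$612.34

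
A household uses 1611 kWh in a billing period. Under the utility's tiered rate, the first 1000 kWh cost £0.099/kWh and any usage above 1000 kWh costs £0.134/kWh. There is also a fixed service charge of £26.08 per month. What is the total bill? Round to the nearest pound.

£207

First 1000 kWh × £0.099 = £99.00
Remaining 611 kWh × £0.134 = £81.87
Energy charge = £180.87; + service £26.08 = £206.95 ≈ £207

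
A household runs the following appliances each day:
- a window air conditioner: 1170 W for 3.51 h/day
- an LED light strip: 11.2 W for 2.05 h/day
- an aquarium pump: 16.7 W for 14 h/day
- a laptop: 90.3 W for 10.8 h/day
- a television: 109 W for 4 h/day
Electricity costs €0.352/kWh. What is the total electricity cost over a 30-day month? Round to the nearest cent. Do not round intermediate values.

€60.98

window air conditioner: 1170 W × 3.51 h × 30 d = 123,201 Wh = 123.2 kWh
LED light strip: 11.2 W × 2.05 h × 30 d = 689 Wh = 0.6888 kWh
aquarium pump: 16.7 W × 14 h × 30 d = 7,014 Wh = 7.014 kWh
laptop: 90.3 W × 10.8 h × 30 d = 29,257 Wh = 29.26 kWh
television: 109 W × 4 h × 30 d = 13,080 Wh = 13.08 kWh
Total energy = 123.2 + 0.6888 + 7.014 + 29.26 + 13.08 = 173.2 kWh
Cost = 173.2 kWh × €0.352 = €60.98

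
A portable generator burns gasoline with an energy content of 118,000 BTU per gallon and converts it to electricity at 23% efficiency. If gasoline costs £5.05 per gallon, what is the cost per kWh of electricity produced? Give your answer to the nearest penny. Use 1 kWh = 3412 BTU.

Electrical output per gallon = 118,000 BTU × 0.23 / 3412 BTU/kWh = 7.954 kWh
Cost per kWh = £5.05 / 7.954 kWh = £0.635

£0.63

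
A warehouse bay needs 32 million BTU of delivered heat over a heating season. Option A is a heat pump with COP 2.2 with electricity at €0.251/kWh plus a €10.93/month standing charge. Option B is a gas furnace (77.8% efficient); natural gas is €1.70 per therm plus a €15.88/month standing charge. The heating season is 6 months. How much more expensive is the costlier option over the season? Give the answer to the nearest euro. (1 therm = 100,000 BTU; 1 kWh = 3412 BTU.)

€341

Heat load = 32 × 10⁶ BTU = 32,000,000 BTU
Gas: input = 32,000,000 / 0.778 = 41,131,105 BTU = 411.3 therm → 411.3 × €1.70 = €699.23; + 6 × €15.88 standing = €794.51
Heat pump: 32,000,000 BTU / 3412 = 9,379 kWh heat; / 2.2 = 4,263 kWh in → × €0.251 = €1,070.02; + 6 × €10.93 standing = €1,135.60
Difference = |€794.51 − €1,135.60| = €341.09 ≈ €341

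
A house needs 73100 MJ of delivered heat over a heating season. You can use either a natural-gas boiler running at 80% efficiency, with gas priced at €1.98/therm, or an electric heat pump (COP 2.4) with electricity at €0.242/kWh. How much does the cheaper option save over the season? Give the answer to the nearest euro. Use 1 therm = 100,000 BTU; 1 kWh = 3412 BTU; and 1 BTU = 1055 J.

€333

Heat load = 73100 MJ = 73,100,000,000 J / 1055 = 69,289,100 BTU
Gas: input = 69,289,100 / 0.80 = 86,611,374 BTU = 866.1 therm → 866.1 × €1.98 = €1,714.91
Heat pump: 69,289,100 BTU / 3412 = 20,310 kWh heat; / 2.4 = 8,461 kWh in → × €0.242 = €2,047.67
Difference = |€1,714.91 − €2,047.67| = €332.77 ≈ €333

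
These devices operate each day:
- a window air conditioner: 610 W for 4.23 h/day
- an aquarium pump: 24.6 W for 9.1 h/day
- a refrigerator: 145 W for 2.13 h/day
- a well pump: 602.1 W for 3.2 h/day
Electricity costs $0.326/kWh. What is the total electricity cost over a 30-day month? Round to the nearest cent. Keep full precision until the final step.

$49.29

window air conditioner: 610 W × 4.23 h × 30 d = 77,409 Wh = 77.41 kWh
aquarium pump: 24.6 W × 9.1 h × 30 d = 6,716 Wh = 6.716 kWh
refrigerator: 145 W × 2.13 h × 30 d = 9,265 Wh = 9.265 kWh
well pump: 602.1 W × 3.2 h × 30 d = 57,802 Wh = 57.8 kWh
Total energy = 77.41 + 6.716 + 9.265 + 57.8 = 151.2 kWh
Cost = 151.2 kWh × $0.326 = $49.29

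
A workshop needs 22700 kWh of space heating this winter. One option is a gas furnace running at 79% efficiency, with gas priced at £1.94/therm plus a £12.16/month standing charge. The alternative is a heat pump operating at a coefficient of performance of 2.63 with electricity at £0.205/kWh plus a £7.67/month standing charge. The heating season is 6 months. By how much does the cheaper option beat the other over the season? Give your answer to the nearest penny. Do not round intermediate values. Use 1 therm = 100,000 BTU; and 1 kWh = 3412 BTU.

Heat load = 22700 kWh × 3412 = 77,452,400 BTU
Gas: input = 77,452,400 / 0.79 = 98,041,013 BTU = 980.4 therm → 980.4 × £1.94 = £1,902.00; + 6 × £12.16 standing = £1,974.96
Heat pump: 77,452,400 BTU / 3412 = 22,700 kWh heat; / 2.63 = 8,631 kWh in → × £0.205 = £1,769.39; + 6 × £7.67 standing = £1,815.41
Difference = |£1,974.96 − £1,815.41| = £159.54

£159.54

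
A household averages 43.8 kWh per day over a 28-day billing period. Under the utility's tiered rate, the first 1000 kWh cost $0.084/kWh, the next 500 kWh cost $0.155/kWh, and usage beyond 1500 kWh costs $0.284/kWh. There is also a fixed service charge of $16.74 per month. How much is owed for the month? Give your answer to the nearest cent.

Usage = 43.8 kWh/day × 28 days = 1226.4 kWh
First 1000 kWh × $0.084 = $84.00
Next 226.4 kWh × $0.155 = $35.09
Remaining tier: 0 kWh (not reached)
Energy charge = $119.09; + service $16.74 = $135.83

$135.83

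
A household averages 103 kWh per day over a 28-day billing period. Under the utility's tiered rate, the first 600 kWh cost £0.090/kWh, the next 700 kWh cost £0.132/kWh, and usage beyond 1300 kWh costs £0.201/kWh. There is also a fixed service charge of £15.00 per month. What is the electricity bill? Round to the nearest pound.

Usage = 103 kWh/day × 28 days = 2884 kWh
First 600 kWh × £0.090 = £54.00
Next 700 kWh × £0.132 = £92.40
Remaining 1584 kWh × £0.201 = £318.38
Energy charge = £464.78; + service £15.00 = £479.78 ≈ £480

£480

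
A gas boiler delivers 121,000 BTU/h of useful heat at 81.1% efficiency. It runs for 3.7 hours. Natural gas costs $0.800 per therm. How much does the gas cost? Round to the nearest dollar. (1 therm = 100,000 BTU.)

$4

Heat delivered = 121,000 BTU/h × 3.7 h = 447,700 BTU
Gas input = 447,700 / 0.811 = 552,035 BTU
= 552,035 / 100,000 = 5.52 therm
Cost = 5.52 × $0.800/therm = $4.42 ≈ $4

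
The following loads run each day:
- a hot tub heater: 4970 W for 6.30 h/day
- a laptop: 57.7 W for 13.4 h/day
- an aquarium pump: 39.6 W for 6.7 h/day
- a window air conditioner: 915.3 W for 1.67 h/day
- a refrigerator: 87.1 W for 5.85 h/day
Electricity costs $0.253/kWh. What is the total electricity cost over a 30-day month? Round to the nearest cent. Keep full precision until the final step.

$261.00

hot tub heater: 4970 W × 6.30 h × 30 d = 939,330 Wh = 939.3 kWh
laptop: 57.7 W × 13.4 h × 30 d = 23,195 Wh = 23.2 kWh
aquarium pump: 39.6 W × 6.7 h × 30 d = 7,960 Wh = 7.96 kWh
window air conditioner: 915.3 W × 1.67 h × 30 d = 45,857 Wh = 45.86 kWh
refrigerator: 87.1 W × 5.85 h × 30 d = 15,286 Wh = 15.29 kWh
Total energy = 939.3 + 23.2 + 7.96 + 45.86 + 15.29 = 1,032 kWh
Cost = 1,032 kWh × $0.253 = $261.00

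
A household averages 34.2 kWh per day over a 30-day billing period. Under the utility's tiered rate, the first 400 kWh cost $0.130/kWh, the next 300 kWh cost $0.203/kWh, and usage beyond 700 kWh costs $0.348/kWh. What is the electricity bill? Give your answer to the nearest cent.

$226.35

Usage = 34.2 kWh/day × 30 days = 1026 kWh
First 400 kWh × $0.130 = $52.00
Next 300 kWh × $0.203 = $60.90
Remaining 326 kWh × $0.348 = $113.45
Total = $226.35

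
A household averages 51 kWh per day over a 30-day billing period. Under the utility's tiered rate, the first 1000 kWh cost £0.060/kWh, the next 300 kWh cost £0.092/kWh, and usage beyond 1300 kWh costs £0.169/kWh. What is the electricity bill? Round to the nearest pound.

£126

Usage = 51 kWh/day × 30 days = 1530 kWh
First 1000 kWh × £0.060 = £60.00
Next 300 kWh × £0.092 = £27.60
Remaining 230 kWh × £0.169 = £38.87
Total = £126.47 ≈ £126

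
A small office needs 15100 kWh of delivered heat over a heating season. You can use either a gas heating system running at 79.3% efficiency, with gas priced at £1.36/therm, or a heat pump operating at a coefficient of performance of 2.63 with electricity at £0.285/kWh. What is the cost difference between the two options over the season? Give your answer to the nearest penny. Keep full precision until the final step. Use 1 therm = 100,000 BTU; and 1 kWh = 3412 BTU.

Heat load = 15100 kWh × 3412 = 51,521,200 BTU
Gas: input = 51,521,200 / 0.793 = 64,969,987 BTU = 649.7 therm → 649.7 × £1.36 = £883.59
Heat pump: 51,521,200 BTU / 3412 = 15,100 kWh heat; / 2.63 = 5,741 kWh in → × £0.285 = £1,636.31
Difference = |£883.59 − £1,636.31| = £752.72

£752.72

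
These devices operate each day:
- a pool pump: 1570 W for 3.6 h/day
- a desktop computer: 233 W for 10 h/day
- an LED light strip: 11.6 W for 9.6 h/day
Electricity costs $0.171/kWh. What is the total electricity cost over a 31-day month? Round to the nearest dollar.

$43

pool pump: 1570 W × 3.6 h × 31 d = 175,212 Wh = 175.2 kWh
desktop computer: 233 W × 10 h × 31 d = 72,230 Wh = 72.23 kWh
LED light strip: 11.6 W × 9.6 h × 31 d = 3,452 Wh = 3.452 kWh
Total energy = 175.2 + 72.23 + 3.452 = 250.9 kWh
Cost = 250.9 kWh × $0.171 = $42.90 ≈ $43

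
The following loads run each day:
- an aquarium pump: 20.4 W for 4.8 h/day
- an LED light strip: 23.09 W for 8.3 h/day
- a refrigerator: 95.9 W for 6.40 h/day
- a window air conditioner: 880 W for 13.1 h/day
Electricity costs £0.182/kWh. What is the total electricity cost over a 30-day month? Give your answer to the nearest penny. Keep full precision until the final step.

aquarium pump: 20.4 W × 4.8 h × 30 d = 2,938 Wh = 2.938 kWh
LED light strip: 23.09 W × 8.3 h × 30 d = 5,749 Wh = 5.749 kWh
refrigerator: 95.9 W × 6.40 h × 30 d = 18,413 Wh = 18.41 kWh
window air conditioner: 880 W × 13.1 h × 30 d = 345,840 Wh = 345.8 kWh
Total energy = 2.938 + 5.749 + 18.41 + 345.8 = 372.9 kWh
Cost = 372.9 kWh × £0.182 = £67.88

£67.88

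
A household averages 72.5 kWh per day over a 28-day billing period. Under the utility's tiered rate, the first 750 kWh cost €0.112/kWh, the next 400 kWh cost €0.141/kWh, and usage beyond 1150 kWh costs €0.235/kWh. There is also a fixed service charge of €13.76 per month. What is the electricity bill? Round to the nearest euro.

Usage = 72.5 kWh/day × 28 days = 2030 kWh
First 750 kWh × €0.112 = €84.00
Next 400 kWh × €0.141 = €56.40
Remaining 880 kWh × €0.235 = €206.80
Energy charge = €347.20; + service €13.76 = €360.96 ≈ €361

€361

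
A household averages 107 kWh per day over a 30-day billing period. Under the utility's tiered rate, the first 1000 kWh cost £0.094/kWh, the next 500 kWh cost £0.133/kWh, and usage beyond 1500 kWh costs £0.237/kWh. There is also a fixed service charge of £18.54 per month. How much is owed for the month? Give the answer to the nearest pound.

Usage = 107 kWh/day × 30 days = 3210 kWh
First 1000 kWh × £0.094 = £94.00
Next 500 kWh × £0.133 = £66.50
Remaining 1710 kWh × £0.237 = £405.27
Energy charge = £565.77; + service £18.54 = £584.31 ≈ £584

£584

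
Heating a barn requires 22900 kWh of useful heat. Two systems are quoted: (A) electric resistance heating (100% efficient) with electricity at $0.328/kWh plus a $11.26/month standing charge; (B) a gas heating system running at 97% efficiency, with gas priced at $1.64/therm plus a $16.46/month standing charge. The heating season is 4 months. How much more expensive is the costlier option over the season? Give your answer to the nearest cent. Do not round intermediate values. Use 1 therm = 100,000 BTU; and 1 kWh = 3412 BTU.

$6169.36

Heat load = 22900 kWh × 3412 = 78,134,800 BTU
Gas: input = 78,134,800 / 0.97 = 80,551,340 BTU = 805.5 therm → 805.5 × $1.64 = $1,321.04; + 4 × $16.46 standing = $1,386.88
Electric: 78,134,800 BTU / 3412 = 22,900 kWh → × $0.328 = $7,511.20; + 4 × $11.26 standing = $7,556.24
Difference = |$1,386.88 − $7,556.24| = $6,169.36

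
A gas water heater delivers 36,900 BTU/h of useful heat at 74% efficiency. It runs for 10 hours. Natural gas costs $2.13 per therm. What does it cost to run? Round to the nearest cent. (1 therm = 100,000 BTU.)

Heat delivered = 36,900 BTU/h × 10 h = 369,000 BTU
Gas input = 369,000 / 0.74 = 498,649 BTU
= 498,649 / 100,000 = 4.986 therm
Cost = 4.986 × $2.13/therm = $10.62

$10.62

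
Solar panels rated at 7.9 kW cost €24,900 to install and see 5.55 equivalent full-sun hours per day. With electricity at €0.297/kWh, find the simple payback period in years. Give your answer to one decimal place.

Daily generation = 7.9 kW × 5.55 h = 43.84 kWh
Annual generation = 43.84 × 365 = 16003 kWh
Annual savings = 16003 × €0.297 = €4,753.02
Payback = €24,900 / €4,753.02 = 5.24 years

5.2 years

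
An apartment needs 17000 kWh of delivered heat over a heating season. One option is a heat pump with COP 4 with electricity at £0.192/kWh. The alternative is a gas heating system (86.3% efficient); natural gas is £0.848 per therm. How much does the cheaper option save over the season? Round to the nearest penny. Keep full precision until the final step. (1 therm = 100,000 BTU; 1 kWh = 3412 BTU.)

£246.04

Heat load = 17000 kWh × 3412 = 58,004,000 BTU
Gas: input = 58,004,000 / 0.863 = 67,212,051 BTU = 672.1 therm → 672.1 × £0.848 = £569.96
Heat pump: 58,004,000 BTU / 3412 = 17,000 kWh heat; / 4 = 4,250 kWh in → × £0.192 = £816.00
Difference = |£569.96 − £816.00| = £246.04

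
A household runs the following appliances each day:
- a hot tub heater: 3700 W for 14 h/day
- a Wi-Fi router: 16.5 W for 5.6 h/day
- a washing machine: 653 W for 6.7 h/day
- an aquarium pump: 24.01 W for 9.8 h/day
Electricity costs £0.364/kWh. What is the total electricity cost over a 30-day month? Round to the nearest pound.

hot tub heater: 3700 W × 14 h × 30 d = 1,554,000 Wh = 1,554 kWh
Wi-Fi router: 16.5 W × 5.6 h × 30 d = 2,772 Wh = 2.772 kWh
washing machine: 653 W × 6.7 h × 30 d = 131,253 Wh = 131.3 kWh
aquarium pump: 24.01 W × 9.8 h × 30 d = 7,059 Wh = 7.059 kWh
Total energy = 1,554 + 2.772 + 131.3 + 7.059 = 1,695 kWh
Cost = 1,695 kWh × £0.364 = £617.01 ≈ £617

£617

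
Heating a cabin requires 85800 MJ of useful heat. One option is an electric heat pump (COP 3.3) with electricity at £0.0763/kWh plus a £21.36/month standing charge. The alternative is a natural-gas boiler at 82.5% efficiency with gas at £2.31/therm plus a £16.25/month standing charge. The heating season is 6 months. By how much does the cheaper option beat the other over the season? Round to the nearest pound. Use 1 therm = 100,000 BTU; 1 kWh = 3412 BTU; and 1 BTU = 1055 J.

£1695

Heat load = 85800 MJ = 85,800,000,000 J / 1055 = 81,327,014 BTU
Gas: input = 81,327,014 / 0.825 = 98,578,199 BTU = 985.8 therm → 985.8 × £2.31 = £2,277.16; + 6 × £16.25 standing = £2,374.66
Heat pump: 81,327,014 BTU / 3412 = 23,840 kWh heat; / 3.3 = 7,223 kWh in → × £0.0763 = £551.11; + 6 × £21.36 standing = £679.27
Difference = |£2,374.66 − £679.27| = £1,695.39 ≈ £1695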